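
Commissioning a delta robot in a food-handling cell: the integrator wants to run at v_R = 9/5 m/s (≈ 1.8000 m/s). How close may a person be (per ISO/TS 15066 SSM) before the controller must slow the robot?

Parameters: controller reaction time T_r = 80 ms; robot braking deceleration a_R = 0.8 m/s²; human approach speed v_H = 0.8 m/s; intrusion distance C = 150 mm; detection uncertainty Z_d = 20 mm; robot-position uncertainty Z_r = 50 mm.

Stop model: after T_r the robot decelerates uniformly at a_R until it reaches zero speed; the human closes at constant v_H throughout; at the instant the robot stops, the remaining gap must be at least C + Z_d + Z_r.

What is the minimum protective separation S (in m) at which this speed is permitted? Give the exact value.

S_min = 4253/1000 m = 4.2530 m

stop time T_s = (9/5)/(4/5) = 2.2500 s
reaction-phase robot travel = 1.8000·0.0800 = 0.1440 m
robot covers 1.8000·2.2500 − ½·0.8000·2.2500² = 2.0250 m while stopping
human closes 0.8000·2.3300 = 1.8640 m
margins: 0.1500+0.0200+0.0500 = 0.2200 m
S_min ≈ 0.1440+2.0250+1.8640+0.2200  ⇒  S_min = 4253/1000 m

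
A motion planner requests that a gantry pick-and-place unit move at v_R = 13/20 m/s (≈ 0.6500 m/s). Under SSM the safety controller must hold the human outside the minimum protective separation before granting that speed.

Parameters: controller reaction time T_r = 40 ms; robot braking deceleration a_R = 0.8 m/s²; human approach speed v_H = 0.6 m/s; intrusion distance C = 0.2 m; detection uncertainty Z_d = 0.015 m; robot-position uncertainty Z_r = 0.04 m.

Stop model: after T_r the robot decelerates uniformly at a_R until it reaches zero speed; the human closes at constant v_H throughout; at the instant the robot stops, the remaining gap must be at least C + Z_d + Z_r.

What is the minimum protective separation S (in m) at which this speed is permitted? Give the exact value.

S_min = 3381/3200 m = 1.0566 m

stop time T_s = (13/20)/(4/5) = 0.8125 s
robot covers v_R·T_r = 0.6500·0.0400 = 0.0260 m before braking
robot under decel: 0.6500²/(2·0.8000) = 0.2641 m
human over T_r+T_s: 0.6000·(0.0400+0.8125) = 0.5115 m
residual clearance needed = 0.2000+0.0150+0.0400 = 0.2550 m
S_min ≈ 0.0260+0.2641+0.5115+0.2550  ⇒  S_min = 3381/3200 m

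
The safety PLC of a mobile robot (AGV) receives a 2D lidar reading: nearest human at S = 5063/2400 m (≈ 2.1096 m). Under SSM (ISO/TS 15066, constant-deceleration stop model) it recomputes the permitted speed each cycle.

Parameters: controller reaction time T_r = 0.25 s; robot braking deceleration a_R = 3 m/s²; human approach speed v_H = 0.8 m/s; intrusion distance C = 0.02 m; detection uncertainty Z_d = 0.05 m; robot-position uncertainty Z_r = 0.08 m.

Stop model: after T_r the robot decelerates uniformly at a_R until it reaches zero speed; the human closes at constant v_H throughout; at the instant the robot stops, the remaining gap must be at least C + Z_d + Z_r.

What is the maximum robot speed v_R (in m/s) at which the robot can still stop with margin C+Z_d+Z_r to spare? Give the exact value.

collect terms ⇒ (1/6)·v_R² + (31/60)·v_R + (-4223/2400) = 0
  disc = (31/60)² − 4·(1/6)·(-4223/2400) = 36/25 ; √disc = 6/5
  v_R = (−(31/60) + 6/5) / (2·(1/6)) = 41/20 m/s
check:
stop time T_s = (41/20)/3 = 0.6833 s
robot covers v_R·T_r = 2.0500·0.2500 = 0.5125 m before braking
braking distance = 2.0500²/(2·3.0000) = 0.7004 m
human over T_r+T_s: 0.8000·(0.2500+0.6833) = 0.7467 m
margins: 0.0200+0.0500+0.0800 = 0.1500 m
sum ≈ 0.5125+0.7004+0.7467+0.1500 ≈ 2.1096 m = S ✓

v_R_max = 41/20 m/s = 2.0500 m/s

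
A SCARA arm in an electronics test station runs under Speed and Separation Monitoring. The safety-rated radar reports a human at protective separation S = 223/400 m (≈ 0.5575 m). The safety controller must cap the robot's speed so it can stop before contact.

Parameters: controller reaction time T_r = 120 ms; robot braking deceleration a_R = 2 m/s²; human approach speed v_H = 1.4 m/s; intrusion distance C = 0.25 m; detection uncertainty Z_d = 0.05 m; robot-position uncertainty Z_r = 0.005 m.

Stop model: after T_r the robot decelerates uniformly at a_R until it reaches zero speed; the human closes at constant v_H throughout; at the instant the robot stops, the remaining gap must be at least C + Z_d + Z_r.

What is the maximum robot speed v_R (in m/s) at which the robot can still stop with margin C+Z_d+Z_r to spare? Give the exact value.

quadratic (1/4)·v² + (41/50)·v + (-169/2000) = 0
  disc = (41/50)² − 4·(1/4)·(-169/2000) = 7569/10000 ; √disc = 87/100
  v_R = (−(41/50) + 87/100) / (2·(1/4)) = 1/10 m/s
check:
braking lasts T_s = (1/10)/2 = 0.0500 s
robot covers v_R·T_r = 0.1000·0.1200 = 0.0120 m before braking
robot covers 0.1000·0.0500 − ½·2.0000·0.0500² = 0.0025 m while stopping
person approaches 1.4000·(0.1200+0.0500) = 0.2380 m
margins: 0.2500+0.0500+0.0050 = 0.3050 m
sum ≈ 0.0120+0.0025+0.2380+0.3050 ≈ 0.5575 m = S ✓

v_R_max = 1/10 m/s = 0.1000 m/s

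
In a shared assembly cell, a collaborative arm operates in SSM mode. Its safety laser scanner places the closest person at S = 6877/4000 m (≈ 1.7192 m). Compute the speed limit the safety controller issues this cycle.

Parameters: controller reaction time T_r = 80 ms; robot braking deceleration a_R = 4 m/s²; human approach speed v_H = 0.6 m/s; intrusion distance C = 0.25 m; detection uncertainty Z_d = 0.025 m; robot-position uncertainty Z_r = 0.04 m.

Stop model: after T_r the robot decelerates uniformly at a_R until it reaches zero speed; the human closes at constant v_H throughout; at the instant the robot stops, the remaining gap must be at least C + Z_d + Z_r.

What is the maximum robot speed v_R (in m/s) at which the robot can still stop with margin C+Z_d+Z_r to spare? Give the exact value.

v_R_max = 5/2 m/s = 2.5000 m/s

at the boundary: (1/8)·v² + (23/100)·v + (-217/160) = 0
  disc = (23/100)² − 4·(1/8)·(-217/160) = 29241/40000 ; √disc = 171/200
  v_R = (−(23/100) + 171/200) / (2·(1/8)) = 5/2 m/s
check:
braking lasts T_s = (5/2)/4 = 0.6250 s
reaction-phase robot travel = 2.5000·0.0800 = 0.2000 m
braking distance = 2.5000²/(2·4.0000) = 0.7812 m
human over T_r+T_s: 0.6000·(0.0800+0.6250) = 0.4230 m
margins: 0.2500+0.0250+0.0400 = 0.3150 m
sum ≈ 0.2000+0.7812+0.4230+0.3150 ≈ 1.7192 m = S ✓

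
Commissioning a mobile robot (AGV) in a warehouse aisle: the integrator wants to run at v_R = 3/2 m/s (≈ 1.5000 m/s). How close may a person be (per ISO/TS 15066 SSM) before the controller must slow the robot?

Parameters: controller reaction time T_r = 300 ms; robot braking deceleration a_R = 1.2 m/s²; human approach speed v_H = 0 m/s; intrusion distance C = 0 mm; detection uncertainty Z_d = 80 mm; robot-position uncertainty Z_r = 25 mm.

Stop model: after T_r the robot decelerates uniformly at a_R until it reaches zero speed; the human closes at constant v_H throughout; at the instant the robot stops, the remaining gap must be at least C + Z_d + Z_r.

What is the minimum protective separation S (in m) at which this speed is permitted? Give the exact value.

stop time T_s = (3/2)/(6/5) = 1.2500 s
robot in T_r: 1.5000·0.3000 = 0.4500 m
robot under decel: 1.5000²/(2·1.2000) = 0.9375 m
human closes 0.0000·1.5500 = 0.0000 m
margins: 0.0000+0.0800+0.0250 = 0.1050 m
S_min ≈ 0.4500+0.9375+0.0000+0.1050  ⇒  S_min = 597/400 m

S_min = 597/400 m = 1.4925 m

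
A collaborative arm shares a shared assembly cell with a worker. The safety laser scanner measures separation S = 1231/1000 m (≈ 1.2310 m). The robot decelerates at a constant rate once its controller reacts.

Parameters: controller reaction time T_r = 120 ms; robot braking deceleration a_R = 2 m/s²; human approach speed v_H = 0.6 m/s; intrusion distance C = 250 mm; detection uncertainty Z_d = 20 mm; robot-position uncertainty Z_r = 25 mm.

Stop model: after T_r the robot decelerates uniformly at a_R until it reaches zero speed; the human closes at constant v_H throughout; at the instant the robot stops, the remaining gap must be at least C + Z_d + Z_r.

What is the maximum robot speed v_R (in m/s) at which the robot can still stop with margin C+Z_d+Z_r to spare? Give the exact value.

quadratic (1/4)·v² + (21/50)·v + (-108/125) = 0
  disc = (21/50)² − 4·(1/4)·(-108/125) = 2601/2500 ; √disc = 51/50
  v_R = (−(21/50) + 51/50) / (2·(1/4)) = 6/5 m/s
check:
stop time T_s = (6/5)/2 = 0.6000 s
reaction-phase robot travel = 1.2000·0.1200 = 0.1440 m
braking distance = 1.2000²/(2·2.0000) = 0.3600 m
person approaches 0.6000·(0.1200+0.6000) = 0.4320 m
margins: 0.2500+0.0200+0.0250 = 0.2950 m
sum ≈ 0.1440+0.3600+0.4320+0.2950 ≈ 1.2310 m = S ✓

v_R_max = 6/5 m/s = 1.2000 m/s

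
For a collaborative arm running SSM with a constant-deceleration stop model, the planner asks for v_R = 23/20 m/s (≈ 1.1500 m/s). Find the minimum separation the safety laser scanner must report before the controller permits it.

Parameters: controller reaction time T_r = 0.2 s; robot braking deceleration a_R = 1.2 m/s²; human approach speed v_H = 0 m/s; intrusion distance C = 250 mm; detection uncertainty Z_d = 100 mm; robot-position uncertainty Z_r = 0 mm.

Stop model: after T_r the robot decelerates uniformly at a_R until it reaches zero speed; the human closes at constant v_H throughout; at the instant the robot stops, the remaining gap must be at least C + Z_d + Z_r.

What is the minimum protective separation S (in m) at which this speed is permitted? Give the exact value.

stop time T_s = (23/20)/(6/5) = 0.9583 s
reaction-phase robot travel = 1.1500·0.2000 = 0.2300 m
braking distance = 1.1500²/(2·1.2000) = 0.5510 m
human closes 0.0000·1.1583 = 0.0000 m
residual clearance needed = 0.2500+0.1000+0.0000 = 0.3500 m
S_min ≈ 0.2300+0.5510+0.0000+0.3500  ⇒  S_min = 5429/4800 m

S_min = 5429/4800 m = 1.1310 m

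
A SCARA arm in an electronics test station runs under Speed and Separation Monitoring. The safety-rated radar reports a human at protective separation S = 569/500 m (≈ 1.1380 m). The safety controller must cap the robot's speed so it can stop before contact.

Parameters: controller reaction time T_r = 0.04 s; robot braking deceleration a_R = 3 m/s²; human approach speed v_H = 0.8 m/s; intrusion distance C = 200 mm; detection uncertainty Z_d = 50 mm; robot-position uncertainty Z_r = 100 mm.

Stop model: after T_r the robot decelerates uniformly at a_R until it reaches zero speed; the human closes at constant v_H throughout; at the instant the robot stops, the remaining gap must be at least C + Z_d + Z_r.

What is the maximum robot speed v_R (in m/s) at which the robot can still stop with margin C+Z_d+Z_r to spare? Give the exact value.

v_R_max = 7/5 m/s = 1.4000 m/s

collect terms ⇒ (1/6)·v_R² + (23/75)·v_R + (-189/250) = 0
  disc = (23/75)² − 4·(1/6)·(-189/250) = 3364/5625 ; √disc = 58/75
  v_R = (−(23/75) + 58/75) / (2·(1/6)) = 7/5 m/s
check:
T_s = v_R/a_R = (7/5)/3 = 0.4667 s
reaction-phase robot travel = 1.4000·0.0400 = 0.0560 m
robot covers 1.4000·0.4667 − ½·3.0000·0.4667² = 0.3267 m while stopping
person approaches 0.8000·(0.0400+0.4667) = 0.4053 m
margins: 0.2000+0.0500+0.1000 = 0.3500 m
sum ≈ 0.0560+0.3267+0.4053+0.3500 ≈ 1.1380 m = S ✓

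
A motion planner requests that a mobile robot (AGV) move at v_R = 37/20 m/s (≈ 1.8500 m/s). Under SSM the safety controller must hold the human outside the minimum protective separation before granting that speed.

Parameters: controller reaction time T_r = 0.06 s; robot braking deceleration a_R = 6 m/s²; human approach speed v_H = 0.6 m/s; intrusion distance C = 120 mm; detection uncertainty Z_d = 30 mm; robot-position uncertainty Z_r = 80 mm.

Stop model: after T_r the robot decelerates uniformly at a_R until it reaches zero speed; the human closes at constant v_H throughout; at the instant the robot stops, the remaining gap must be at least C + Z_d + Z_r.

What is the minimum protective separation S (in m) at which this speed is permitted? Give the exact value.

stop time T_s = (37/20)/6 = 0.3083 s
robot covers v_R·T_r = 1.8500·0.0600 = 0.1110 m before braking
robot under decel: 1.8500²/(2·6.0000) = 0.2852 m
person approaches 0.6000·(0.0600+0.3083) = 0.2210 m
C+Z_d+Z_r = 0.1200+0.0300+0.0800 = 0.2300 m
S_min ≈ 0.1110+0.2852+0.2210+0.2300  ⇒  S_min = 20333/24000 m

S_min = 20333/24000 m = 0.8472 m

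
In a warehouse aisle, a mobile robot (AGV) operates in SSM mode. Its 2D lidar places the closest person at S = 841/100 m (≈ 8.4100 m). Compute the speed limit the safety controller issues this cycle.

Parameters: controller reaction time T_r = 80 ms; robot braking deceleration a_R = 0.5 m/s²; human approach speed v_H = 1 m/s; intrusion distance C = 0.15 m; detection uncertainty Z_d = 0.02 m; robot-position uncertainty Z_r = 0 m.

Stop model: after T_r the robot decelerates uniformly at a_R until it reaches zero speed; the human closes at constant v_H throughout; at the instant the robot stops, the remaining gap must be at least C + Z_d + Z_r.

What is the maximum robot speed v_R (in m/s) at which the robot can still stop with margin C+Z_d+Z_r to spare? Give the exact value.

v_R_max = 2 m/s = 2.0000 m/s

collect terms ⇒ (1)·v_R² + (52/25)·v_R + (-204/25) = 0
  disc = (52/25)² − 4·(1)·(-204/25) = 23104/625 ; √disc = 152/25
  v_R = (−(52/25) + 152/25) / (2·(1)) = 2 m/s
check:
braking lasts T_s = 2/(1/2) = 4.0000 s
robot in T_r: 2.0000·0.0800 = 0.1600 m
robot covers 2.0000·4.0000 − ½·0.5000·4.0000² = 4.0000 m while stopping
human over T_r+T_s: 1.0000·(0.0800+4.0000) = 4.0800 m
margins: 0.1500+0.0200+0.0000 = 0.1700 m
sum ≈ 0.1600+4.0000+4.0800+0.1700 ≈ 8.4100 m = S ✓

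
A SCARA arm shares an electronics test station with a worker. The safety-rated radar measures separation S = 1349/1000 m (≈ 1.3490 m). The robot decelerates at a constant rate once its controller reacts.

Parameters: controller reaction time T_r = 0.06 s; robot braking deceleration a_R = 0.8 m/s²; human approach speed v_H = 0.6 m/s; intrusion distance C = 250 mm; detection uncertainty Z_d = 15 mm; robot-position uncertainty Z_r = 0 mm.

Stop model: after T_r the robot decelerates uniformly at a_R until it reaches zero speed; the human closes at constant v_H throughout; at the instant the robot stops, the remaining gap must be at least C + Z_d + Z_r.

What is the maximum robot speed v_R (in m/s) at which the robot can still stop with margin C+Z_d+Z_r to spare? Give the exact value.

quadratic (5/8)·v² + (81/100)·v + (-131/125) = 0
  disc = (81/100)² − 4·(5/8)·(-131/125) = 32761/10000 ; √disc = 181/100
  v_R = (−(81/100) + 181/100) / (2·(5/8)) = 4/5 m/s
check:
braking lasts T_s = (4/5)/(4/5) = 1.0000 s
robot covers v_R·T_r = 0.8000·0.0600 = 0.0480 m before braking
braking distance = 0.8000²/(2·0.8000) = 0.4000 m
human closes 0.6000·1.0600 = 0.6360 m
margins: 0.2500+0.0150+0.0000 = 0.2650 m
sum ≈ 0.0480+0.4000+0.6360+0.2650 ≈ 1.3490 m = S ✓

v_R_max = 4/5 m/s = 0.8000 m/s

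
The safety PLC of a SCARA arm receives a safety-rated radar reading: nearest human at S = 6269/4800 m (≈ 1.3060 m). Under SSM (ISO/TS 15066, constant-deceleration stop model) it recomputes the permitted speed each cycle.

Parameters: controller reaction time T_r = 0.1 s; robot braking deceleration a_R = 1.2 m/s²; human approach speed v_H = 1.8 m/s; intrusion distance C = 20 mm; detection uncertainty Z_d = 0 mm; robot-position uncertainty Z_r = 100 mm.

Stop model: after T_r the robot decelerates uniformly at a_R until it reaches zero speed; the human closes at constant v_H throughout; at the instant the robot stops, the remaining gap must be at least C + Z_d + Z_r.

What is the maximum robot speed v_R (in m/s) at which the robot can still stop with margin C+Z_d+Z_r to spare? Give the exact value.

collect terms ⇒ (5/12)·v_R² + (8/5)·v_R + (-4829/4800) = 0
  disc = (8/5)² − 4·(5/12)·(-4829/4800) = 61009/14400 ; √disc = 247/120
  v_R = (−(8/5) + 247/120) / (2·(5/12)) = 11/20 m/s
check:
T_s = v_R/a_R = (11/20)/(6/5) = 0.4583 s
robot covers v_R·T_r = 0.5500·0.1000 = 0.0550 m before braking
robot under decel: 0.5500²/(2·1.2000) = 0.1260 m
human over T_r+T_s: 1.8000·(0.1000+0.4583) = 1.0050 m
margins: 0.0200+0.0000+0.1000 = 0.1200 m
sum ≈ 0.0550+0.1260+1.0050+0.1200 ≈ 1.3060 m = S ✓

v_R_max = 11/20 m/s = 0.5500 m/s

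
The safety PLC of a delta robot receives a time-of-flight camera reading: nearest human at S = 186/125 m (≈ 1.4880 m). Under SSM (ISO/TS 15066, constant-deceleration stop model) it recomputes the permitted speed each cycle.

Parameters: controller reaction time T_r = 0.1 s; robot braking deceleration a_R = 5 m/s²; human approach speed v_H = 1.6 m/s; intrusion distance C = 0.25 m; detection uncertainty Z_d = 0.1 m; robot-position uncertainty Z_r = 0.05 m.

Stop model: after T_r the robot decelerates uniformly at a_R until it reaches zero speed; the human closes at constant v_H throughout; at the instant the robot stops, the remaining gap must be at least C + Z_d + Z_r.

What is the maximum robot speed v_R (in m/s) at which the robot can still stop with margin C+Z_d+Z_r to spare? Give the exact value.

collect terms ⇒ (1/10)·v_R² + (21/50)·v_R + (-116/125) = 0
  disc = (21/50)² − 4·(1/10)·(-116/125) = 1369/2500 ; √disc = 37/50
  v_R = (−(21/50) + 37/50) / (2·(1/10)) = 8/5 m/s
check:
braking lasts T_s = (8/5)/5 = 0.3200 s
reaction-phase robot travel = 1.6000·0.1000 = 0.1600 m
robot covers 1.6000·0.3200 − ½·5.0000·0.3200² = 0.2560 m while stopping
human over T_r+T_s: 1.6000·(0.1000+0.3200) = 0.6720 m
C+Z_d+Z_r = 0.2500+0.1000+0.0500 = 0.4000 m
sum ≈ 0.1600+0.2560+0.6720+0.4000 ≈ 1.4880 m = S ✓

v_R_max = 8/5 m/s = 1.6000 m/s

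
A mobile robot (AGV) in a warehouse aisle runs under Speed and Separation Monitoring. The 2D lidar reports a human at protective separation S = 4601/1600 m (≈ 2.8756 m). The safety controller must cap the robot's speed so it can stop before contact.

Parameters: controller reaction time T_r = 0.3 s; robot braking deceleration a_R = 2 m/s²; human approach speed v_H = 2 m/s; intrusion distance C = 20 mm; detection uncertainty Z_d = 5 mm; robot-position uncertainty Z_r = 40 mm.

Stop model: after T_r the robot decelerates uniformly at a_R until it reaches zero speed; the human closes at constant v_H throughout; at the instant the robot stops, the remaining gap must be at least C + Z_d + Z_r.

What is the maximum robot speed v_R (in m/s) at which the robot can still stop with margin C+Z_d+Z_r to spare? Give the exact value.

v_R_max = 27/20 m/s = 1.3500 m/s

quadratic (1/4)·v² + (13/10)·v + (-3537/1600) = 0
  disc = (13/10)² − 4·(1/4)·(-3537/1600) = 6241/1600 ; √disc = 79/40
  v_R = (−(13/10) + 79/40) / (2·(1/4)) = 27/20 m/s
check:
stop time T_s = (27/20)/2 = 0.6750 s
robot covers v_R·T_r = 1.3500·0.3000 = 0.4050 m before braking
robot under decel: 1.3500²/(2·2.0000) = 0.4556 m
human closes 2.0000·0.9750 = 1.9500 m
residual clearance needed = 0.0200+0.0050+0.0400 = 0.0650 m
sum ≈ 0.4050+0.4556+1.9500+0.0650 ≈ 2.8756 m = S ✓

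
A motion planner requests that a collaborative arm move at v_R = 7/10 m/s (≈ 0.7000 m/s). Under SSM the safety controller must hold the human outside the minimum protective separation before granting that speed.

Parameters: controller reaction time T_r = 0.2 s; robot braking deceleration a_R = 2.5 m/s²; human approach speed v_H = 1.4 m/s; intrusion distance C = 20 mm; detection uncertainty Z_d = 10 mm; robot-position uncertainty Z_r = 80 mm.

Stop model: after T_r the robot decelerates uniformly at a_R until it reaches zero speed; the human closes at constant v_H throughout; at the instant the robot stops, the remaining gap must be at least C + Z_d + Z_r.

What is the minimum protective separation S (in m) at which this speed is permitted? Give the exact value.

S_min = 51/50 m = 1.0200 m

braking lasts T_s = (7/10)/(5/2) = 0.2800 s
robot covers v_R·T_r = 0.7000·0.2000 = 0.1400 m before braking
robot covers 0.7000·0.2800 − ½·2.5000·0.2800² = 0.0980 m while stopping
human closes 1.4000·0.4800 = 0.6720 m
residual clearance needed = 0.0200+0.0100+0.0800 = 0.1100 m
S_min ≈ 0.1400+0.0980+0.6720+0.1100  ⇒  S_min = 51/50 m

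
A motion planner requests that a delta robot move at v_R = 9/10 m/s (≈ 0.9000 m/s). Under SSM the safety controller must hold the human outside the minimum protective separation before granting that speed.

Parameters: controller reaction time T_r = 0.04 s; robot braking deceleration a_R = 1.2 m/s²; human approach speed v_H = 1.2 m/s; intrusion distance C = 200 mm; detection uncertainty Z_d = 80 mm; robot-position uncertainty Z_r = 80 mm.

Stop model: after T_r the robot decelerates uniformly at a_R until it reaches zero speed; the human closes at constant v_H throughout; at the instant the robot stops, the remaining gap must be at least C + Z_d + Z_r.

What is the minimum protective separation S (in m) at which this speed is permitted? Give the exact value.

braking lasts T_s = (9/10)/(6/5) = 0.7500 s
robot in T_r: 0.9000·0.0400 = 0.0360 m
robot covers 0.9000·0.7500 − ½·1.2000·0.7500² = 0.3375 m while stopping
person approaches 1.2000·(0.0400+0.7500) = 0.9480 m
margins: 0.2000+0.0800+0.0800 = 0.3600 m
S_min ≈ 0.0360+0.3375+0.9480+0.3600  ⇒  S_min = 3363/2000 m

S_min = 3363/2000 m = 1.6815 m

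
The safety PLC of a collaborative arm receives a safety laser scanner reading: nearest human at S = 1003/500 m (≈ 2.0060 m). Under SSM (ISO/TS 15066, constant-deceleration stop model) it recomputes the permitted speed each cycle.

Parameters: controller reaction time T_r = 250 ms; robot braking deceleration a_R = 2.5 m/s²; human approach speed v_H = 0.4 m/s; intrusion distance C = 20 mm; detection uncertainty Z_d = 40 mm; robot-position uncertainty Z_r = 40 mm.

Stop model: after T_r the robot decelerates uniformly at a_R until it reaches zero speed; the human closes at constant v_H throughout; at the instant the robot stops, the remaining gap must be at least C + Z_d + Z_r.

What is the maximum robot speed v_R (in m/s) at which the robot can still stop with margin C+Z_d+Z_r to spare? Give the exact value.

collect terms ⇒ (1/5)·v_R² + (41/100)·v_R + (-903/500) = 0
  disc = (41/100)² − 4·(1/5)·(-903/500) = 16129/10000 ; √disc = 127/100
  v_R = (−(41/100) + 127/100) / (2·(1/5)) = 43/20 m/s
check:
T_s = v_R/a_R = (43/20)/(5/2) = 0.8600 s
robot covers v_R·T_r = 2.1500·0.2500 = 0.5375 m before braking
braking distance = 2.1500²/(2·2.5000) = 0.9245 m
human closes 0.4000·1.1100 = 0.4440 m
residual clearance needed = 0.0200+0.0400+0.0400 = 0.1000 m
sum ≈ 0.5375+0.9245+0.4440+0.1000 ≈ 2.0060 m = S ✓

v_R_max = 43/20 m/s = 2.1500 m/s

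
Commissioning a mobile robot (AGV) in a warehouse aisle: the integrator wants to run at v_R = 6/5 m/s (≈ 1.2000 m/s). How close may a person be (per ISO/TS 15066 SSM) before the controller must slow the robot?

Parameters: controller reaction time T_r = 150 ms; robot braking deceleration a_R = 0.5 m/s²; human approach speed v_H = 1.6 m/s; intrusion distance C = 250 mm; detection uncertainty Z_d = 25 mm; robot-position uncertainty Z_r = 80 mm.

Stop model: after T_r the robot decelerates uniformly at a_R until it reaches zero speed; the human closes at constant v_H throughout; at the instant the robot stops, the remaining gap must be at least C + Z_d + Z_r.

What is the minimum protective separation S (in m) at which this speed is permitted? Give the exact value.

braking lasts T_s = (6/5)/(1/2) = 2.4000 s
robot in T_r: 1.2000·0.1500 = 0.1800 m
robot under decel: 1.2000²/(2·0.5000) = 1.4400 m
human over T_r+T_s: 1.6000·(0.1500+2.4000) = 4.0800 m
residual clearance needed = 0.2500+0.0250+0.0800 = 0.3550 m
S_min ≈ 0.1800+1.4400+4.0800+0.3550  ⇒  S_min = 1211/200 m

S_min = 1211/200 m = 6.0550 m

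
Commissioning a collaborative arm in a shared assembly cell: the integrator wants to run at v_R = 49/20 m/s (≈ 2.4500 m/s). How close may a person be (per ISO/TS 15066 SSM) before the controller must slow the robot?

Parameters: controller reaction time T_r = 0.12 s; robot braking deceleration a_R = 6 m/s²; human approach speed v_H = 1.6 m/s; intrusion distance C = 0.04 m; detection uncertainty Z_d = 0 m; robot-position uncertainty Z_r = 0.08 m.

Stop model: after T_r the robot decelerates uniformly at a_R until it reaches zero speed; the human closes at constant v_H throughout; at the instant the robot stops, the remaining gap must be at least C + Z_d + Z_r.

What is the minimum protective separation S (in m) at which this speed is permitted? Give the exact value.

stop time T_s = (49/20)/6 = 0.4083 s
robot in T_r: 2.4500·0.1200 = 0.2940 m
robot covers 2.4500·0.4083 − ½·6.0000·0.4083² = 0.5002 m while stopping
human over T_r+T_s: 1.6000·(0.1200+0.4083) = 0.8453 m
margins: 0.0400+0.0000+0.0800 = 0.1200 m
S_min ≈ 0.2940+0.5002+0.8453+0.1200  ⇒  S_min = 42229/24000 m

S_min = 42229/24000 m = 1.7595 m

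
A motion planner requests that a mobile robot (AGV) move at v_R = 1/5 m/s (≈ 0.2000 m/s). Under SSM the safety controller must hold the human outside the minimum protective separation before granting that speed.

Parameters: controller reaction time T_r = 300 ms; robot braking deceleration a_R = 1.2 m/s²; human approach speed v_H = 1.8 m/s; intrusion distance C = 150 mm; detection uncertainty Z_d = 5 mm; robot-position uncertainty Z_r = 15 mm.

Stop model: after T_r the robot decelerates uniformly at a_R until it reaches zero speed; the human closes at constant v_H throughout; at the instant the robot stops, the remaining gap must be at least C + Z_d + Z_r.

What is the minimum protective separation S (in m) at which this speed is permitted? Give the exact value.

T_s = v_R/a_R = (1/5)/(6/5) = 0.1667 s
robot in T_r: 0.2000·0.3000 = 0.0600 m
braking distance = 0.2000²/(2·1.2000) = 0.0167 m
person approaches 1.8000·(0.3000+0.1667) = 0.8400 m
residual clearance needed = 0.1500+0.0050+0.0150 = 0.1700 m
S_min ≈ 0.0600+0.0167+0.8400+0.1700  ⇒  S_min = 163/150 m

S_min = 163/150 m = 1.0867 m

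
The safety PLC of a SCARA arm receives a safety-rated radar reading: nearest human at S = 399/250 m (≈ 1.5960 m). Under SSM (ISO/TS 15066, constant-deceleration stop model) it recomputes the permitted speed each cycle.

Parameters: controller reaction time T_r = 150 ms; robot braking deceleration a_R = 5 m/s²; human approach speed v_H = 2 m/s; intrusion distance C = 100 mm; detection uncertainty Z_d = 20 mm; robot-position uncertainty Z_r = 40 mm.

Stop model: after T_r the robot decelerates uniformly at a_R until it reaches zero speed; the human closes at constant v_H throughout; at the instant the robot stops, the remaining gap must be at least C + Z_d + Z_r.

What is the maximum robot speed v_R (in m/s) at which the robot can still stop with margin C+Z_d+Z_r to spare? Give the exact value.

at the boundary: (1/10)·v² + (11/20)·v + (-142/125) = 0
  disc = (11/20)² − 4·(1/10)·(-142/125) = 7569/10000 ; √disc = 87/100
  v_R = (−(11/20) + 87/100) / (2·(1/10)) = 8/5 m/s
check:
T_s = v_R/a_R = (8/5)/5 = 0.3200 s
robot in T_r: 1.6000·0.1500 = 0.2400 m
braking distance = 1.6000²/(2·5.0000) = 0.2560 m
person approaches 2.0000·(0.1500+0.3200) = 0.9400 m
margins: 0.1000+0.0200+0.0400 = 0.1600 m
sum ≈ 0.2400+0.2560+0.9400+0.1600 ≈ 1.5960 m = S ✓

v_R_max = 8/5 m/s = 1.6000 m/s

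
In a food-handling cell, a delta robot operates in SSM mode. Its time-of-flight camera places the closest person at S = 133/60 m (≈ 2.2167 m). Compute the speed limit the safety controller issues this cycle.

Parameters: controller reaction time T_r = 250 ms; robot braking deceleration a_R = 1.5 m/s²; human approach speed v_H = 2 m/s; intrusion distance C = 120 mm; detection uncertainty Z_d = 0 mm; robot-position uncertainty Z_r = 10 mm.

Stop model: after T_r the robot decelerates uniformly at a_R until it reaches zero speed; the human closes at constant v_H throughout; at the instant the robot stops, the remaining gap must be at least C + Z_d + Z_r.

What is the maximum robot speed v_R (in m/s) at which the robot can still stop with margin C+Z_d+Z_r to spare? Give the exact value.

v_R_max = 17/20 m/s = 0.8500 m/s

quadratic (1/3)·v² + (19/12)·v + (-119/75) = 0
  disc = (19/12)² − 4·(1/3)·(-119/75) = 1849/400 ; √disc = 43/20
  v_R = (−(19/12) + 43/20) / (2·(1/3)) = 17/20 m/s
check:
stop time T_s = (17/20)/(3/2) = 0.5667 s
reaction-phase robot travel = 0.8500·0.2500 = 0.2125 m
robot under decel: 0.8500²/(2·1.5000) = 0.2408 m
human closes 2.0000·0.8167 = 1.6333 m
C+Z_d+Z_r = 0.1200+0.0000+0.0100 = 0.1300 m
sum ≈ 0.2125+0.2408+1.6333+0.1300 ≈ 2.2167 m = S ✓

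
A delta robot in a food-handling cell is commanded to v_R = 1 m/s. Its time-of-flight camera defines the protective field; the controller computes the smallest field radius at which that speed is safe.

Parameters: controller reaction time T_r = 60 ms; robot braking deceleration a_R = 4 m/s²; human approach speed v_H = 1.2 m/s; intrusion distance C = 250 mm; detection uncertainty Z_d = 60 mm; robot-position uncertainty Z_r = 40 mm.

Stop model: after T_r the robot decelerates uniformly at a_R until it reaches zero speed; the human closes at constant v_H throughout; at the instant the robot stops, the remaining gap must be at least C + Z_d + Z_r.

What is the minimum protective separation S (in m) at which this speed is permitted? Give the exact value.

braking lasts T_s = 1/4 = 0.2500 s
robot in T_r: 1.0000·0.0600 = 0.0600 m
robot covers 1.0000·0.2500 − ½·4.0000·0.2500² = 0.1250 m while stopping
human over T_r+T_s: 1.2000·(0.0600+0.2500) = 0.3720 m
C+Z_d+Z_r = 0.2500+0.0600+0.0400 = 0.3500 m
S_min ≈ 0.0600+0.1250+0.3720+0.3500  ⇒  S_min = 907/1000 m

S_min = 907/1000 m = 0.9070 m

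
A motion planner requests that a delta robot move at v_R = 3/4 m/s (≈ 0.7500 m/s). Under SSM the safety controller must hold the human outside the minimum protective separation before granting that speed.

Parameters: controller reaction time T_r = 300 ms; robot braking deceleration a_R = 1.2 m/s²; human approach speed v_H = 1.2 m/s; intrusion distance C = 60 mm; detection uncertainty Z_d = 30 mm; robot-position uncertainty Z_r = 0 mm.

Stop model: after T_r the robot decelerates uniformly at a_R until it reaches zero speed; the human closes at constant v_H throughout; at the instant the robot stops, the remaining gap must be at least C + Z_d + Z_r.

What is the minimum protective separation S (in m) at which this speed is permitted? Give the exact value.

stop time T_s = (3/4)/(6/5) = 0.6250 s
robot covers v_R·T_r = 0.7500·0.3000 = 0.2250 m before braking
robot under decel: 0.7500²/(2·1.2000) = 0.2344 m
human closes 1.2000·0.9250 = 1.1100 m
margins: 0.0600+0.0300+0.0000 = 0.0900 m
S_min ≈ 0.2250+0.2344+1.1100+0.0900  ⇒  S_min = 531/320 m

S_min = 531/320 m = 1.6594 m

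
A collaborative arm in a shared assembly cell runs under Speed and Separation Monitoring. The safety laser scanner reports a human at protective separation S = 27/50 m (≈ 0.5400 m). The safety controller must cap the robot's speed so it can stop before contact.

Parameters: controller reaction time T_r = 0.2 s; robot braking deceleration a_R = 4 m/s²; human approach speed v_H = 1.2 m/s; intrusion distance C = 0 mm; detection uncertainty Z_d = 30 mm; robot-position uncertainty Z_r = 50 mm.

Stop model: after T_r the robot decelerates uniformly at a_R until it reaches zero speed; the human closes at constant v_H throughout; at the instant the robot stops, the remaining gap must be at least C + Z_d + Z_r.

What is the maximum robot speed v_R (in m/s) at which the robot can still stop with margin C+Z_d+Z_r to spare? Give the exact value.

quadratic (1/8)·v² + (1/2)·v + (-11/50) = 0
  disc = (1/2)² − 4·(1/8)·(-11/50) = 9/25 ; √disc = 3/5
  v_R = (−(1/2) + 3/5) / (2·(1/8)) = 2/5 m/s
check:
stop time T_s = (2/5)/4 = 0.1000 s
reaction-phase robot travel = 0.4000·0.2000 = 0.0800 m
braking distance = 0.4000²/(2·4.0000) = 0.0200 m
human closes 1.2000·0.3000 = 0.3600 m
C+Z_d+Z_r = 0.0000+0.0300+0.0500 = 0.0800 m
sum ≈ 0.0800+0.0200+0.3600+0.0800 ≈ 0.5400 m = S ✓

v_R_max = 2/5 m/s = 0.4000 m/s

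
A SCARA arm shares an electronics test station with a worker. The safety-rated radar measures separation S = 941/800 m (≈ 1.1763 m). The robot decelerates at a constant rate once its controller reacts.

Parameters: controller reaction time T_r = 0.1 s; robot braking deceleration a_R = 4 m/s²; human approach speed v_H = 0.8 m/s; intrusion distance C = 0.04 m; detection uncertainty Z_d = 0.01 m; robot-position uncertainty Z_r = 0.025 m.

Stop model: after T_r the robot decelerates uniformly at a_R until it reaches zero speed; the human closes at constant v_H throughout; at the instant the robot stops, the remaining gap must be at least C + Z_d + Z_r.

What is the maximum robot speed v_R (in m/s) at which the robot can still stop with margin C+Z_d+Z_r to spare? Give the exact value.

v_R_max = 19/10 m/s = 1.9000 m/s

at the boundary: (1/8)·v² + (3/10)·v + (-817/800) = 0
  disc = (3/10)² − 4·(1/8)·(-817/800) = 961/1600 ; √disc = 31/40
  v_R = (−(3/10) + 31/40) / (2·(1/8)) = 19/10 m/s
check:
T_s = v_R/a_R = (19/10)/4 = 0.4750 s
robot covers v_R·T_r = 1.9000·0.1000 = 0.1900 m before braking
robot covers 1.9000·0.4750 − ½·4.0000·0.4750² = 0.4512 m while stopping
human over T_r+T_s: 0.8000·(0.1000+0.4750) = 0.4600 m
residual clearance needed = 0.0400+0.0100+0.0250 = 0.0750 m
sum ≈ 0.1900+0.4512+0.4600+0.0750 ≈ 1.1763 m = S ✓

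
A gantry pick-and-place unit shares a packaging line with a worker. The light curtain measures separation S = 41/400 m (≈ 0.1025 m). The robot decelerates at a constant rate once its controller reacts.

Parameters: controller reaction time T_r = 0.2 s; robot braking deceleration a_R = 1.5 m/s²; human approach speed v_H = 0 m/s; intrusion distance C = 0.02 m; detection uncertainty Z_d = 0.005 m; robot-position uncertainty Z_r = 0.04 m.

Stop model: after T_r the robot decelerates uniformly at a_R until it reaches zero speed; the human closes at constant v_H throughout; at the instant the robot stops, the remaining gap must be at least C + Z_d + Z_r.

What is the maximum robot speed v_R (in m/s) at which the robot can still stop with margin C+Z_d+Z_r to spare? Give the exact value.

v_R_max = 3/20 m/s = 0.1500 m/s

at the boundary: (1/3)·v² + (1/5)·v + (-3/80) = 0
  disc = (1/5)² − 4·(1/3)·(-3/80) = 9/100 ; √disc = 3/10
  v_R = (−(1/5) + 3/10) / (2·(1/3)) = 3/20 m/s
check:
stop time T_s = (3/20)/(3/2) = 0.1000 s
robot covers v_R·T_r = 0.1500·0.2000 = 0.0300 m before braking
robot under decel: 0.1500²/(2·1.5000) = 0.0075 m
person approaches 0.0000·(0.2000+0.1000) = 0.0000 m
residual clearance needed = 0.0200+0.0050+0.0400 = 0.0650 m
sum ≈ 0.0300+0.0075+0.0000+0.0650 ≈ 0.1025 m = S ✓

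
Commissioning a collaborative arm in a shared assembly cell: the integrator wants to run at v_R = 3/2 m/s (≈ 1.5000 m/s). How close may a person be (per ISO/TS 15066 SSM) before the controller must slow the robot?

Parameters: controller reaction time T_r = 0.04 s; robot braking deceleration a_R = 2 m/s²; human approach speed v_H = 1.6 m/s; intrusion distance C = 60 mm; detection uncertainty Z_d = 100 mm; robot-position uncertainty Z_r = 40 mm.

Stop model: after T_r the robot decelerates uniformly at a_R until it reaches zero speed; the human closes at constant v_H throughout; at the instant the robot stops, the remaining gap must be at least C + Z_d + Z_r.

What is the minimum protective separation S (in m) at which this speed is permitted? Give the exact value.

S_min = 4173/2000 m = 2.0865 m

T_s = v_R/a_R = (3/2)/2 = 0.7500 s
robot in T_r: 1.5000·0.0400 = 0.0600 m
robot under decel: 1.5000²/(2·2.0000) = 0.5625 m
human closes 1.6000·0.7900 = 1.2640 m
residual clearance needed = 0.0600+0.1000+0.0400 = 0.2000 m
S_min ≈ 0.0600+0.5625+1.2640+0.2000  ⇒  S_min = 4173/2000 m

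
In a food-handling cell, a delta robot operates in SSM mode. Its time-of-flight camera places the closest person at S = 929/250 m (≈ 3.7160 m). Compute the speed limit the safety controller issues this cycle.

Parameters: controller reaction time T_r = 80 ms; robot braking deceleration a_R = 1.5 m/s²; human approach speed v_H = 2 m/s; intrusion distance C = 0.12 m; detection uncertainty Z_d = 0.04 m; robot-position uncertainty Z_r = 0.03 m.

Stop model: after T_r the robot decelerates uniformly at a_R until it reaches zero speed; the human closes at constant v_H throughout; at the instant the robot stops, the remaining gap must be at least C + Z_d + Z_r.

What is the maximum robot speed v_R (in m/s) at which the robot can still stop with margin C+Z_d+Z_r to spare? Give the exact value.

at the boundary: (1/3)·v² + (106/75)·v + (-1683/500) = 0
  disc = (106/75)² − 4·(1/3)·(-1683/500) = 36481/5625 ; √disc = 191/75
  v_R = (−(106/75) + 191/75) / (2·(1/3)) = 17/10 m/s
check:
stop time T_s = (17/10)/(3/2) = 1.1333 s
reaction-phase robot travel = 1.7000·0.0800 = 0.1360 m
robot under decel: 1.7000²/(2·1.5000) = 0.9633 m
human over T_r+T_s: 2.0000·(0.0800+1.1333) = 2.4267 m
residual clearance needed = 0.1200+0.0400+0.0300 = 0.1900 m
sum ≈ 0.1360+0.9633+2.4267+0.1900 ≈ 3.7160 m = S ✓

v_R_max = 17/10 m/s = 1.7000 m/s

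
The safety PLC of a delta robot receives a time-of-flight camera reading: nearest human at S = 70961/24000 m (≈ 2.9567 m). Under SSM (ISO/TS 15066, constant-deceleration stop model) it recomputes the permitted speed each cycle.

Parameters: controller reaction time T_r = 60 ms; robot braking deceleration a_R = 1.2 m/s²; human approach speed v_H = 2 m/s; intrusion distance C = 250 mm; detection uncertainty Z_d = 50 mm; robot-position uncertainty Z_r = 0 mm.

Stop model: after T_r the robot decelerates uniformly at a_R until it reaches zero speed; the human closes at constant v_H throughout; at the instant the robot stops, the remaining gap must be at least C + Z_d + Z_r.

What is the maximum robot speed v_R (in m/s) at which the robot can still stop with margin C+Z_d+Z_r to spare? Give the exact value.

v_R_max = 23/20 m/s = 1.1500 m/s

quadratic (5/12)·v² + (259/150)·v + (-60881/24000) = 0
  disc = (259/150)² − 4·(5/12)·(-60881/24000) = 288369/40000 ; √disc = 537/200
  v_R = (−(259/150) + 537/200) / (2·(5/12)) = 23/20 m/s
check:
braking lasts T_s = (23/20)/(6/5) = 0.9583 s
robot in T_r: 1.1500·0.0600 = 0.0690 m
braking distance = 1.1500²/(2·1.2000) = 0.5510 m
human over T_r+T_s: 2.0000·(0.0600+0.9583) = 2.0367 m
residual clearance needed = 0.2500+0.0500+0.0000 = 0.3000 m
sum ≈ 0.0690+0.5510+2.0367+0.3000 ≈ 2.9567 m = S ✓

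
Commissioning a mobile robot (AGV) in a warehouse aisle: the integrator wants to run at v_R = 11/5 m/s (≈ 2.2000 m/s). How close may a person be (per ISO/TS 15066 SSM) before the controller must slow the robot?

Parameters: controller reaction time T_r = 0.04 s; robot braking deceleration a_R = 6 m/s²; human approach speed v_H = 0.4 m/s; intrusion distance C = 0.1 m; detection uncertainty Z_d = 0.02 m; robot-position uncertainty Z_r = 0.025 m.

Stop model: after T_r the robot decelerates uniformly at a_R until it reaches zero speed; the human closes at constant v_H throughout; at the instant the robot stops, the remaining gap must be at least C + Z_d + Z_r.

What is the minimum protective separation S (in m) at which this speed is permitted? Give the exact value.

S_min = 799/1000 m = 0.7990 m

stop time T_s = (11/5)/6 = 0.3667 s
robot in T_r: 2.2000·0.0400 = 0.0880 m
braking distance = 2.2000²/(2·6.0000) = 0.4033 m
human closes 0.4000·0.4067 = 0.1627 m
residual clearance needed = 0.1000+0.0200+0.0250 = 0.1450 m
S_min ≈ 0.0880+0.4033+0.1627+0.1450  ⇒  S_min = 799/1000 m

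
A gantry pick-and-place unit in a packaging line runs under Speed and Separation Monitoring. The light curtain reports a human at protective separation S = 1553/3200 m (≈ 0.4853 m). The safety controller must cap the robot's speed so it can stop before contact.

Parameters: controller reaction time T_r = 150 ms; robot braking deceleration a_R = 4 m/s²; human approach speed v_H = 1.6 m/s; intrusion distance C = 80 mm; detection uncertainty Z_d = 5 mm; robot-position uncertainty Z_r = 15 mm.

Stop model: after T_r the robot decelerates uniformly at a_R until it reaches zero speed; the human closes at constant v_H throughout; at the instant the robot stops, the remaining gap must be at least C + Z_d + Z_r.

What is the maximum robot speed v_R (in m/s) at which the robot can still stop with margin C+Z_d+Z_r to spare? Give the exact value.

v_R_max = 1/4 m/s = 0.2500 m/s

quadratic (1/8)·v² + (11/20)·v + (-93/640) = 0
  disc = (11/20)² − 4·(1/8)·(-93/640) = 2401/6400 ; √disc = 49/80
  v_R = (−(11/20) + 49/80) / (2·(1/8)) = 1/4 m/s
check:
stop time T_s = (1/4)/4 = 0.0625 s
robot in T_r: 0.2500·0.1500 = 0.0375 m
robot covers 0.2500·0.0625 − ½·4.0000·0.0625² = 0.0078 m while stopping
human closes 1.6000·0.2125 = 0.3400 m
residual clearance needed = 0.0800+0.0050+0.0150 = 0.1000 m
sum ≈ 0.0375+0.0078+0.3400+0.1000 ≈ 0.4853 m = S ✓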